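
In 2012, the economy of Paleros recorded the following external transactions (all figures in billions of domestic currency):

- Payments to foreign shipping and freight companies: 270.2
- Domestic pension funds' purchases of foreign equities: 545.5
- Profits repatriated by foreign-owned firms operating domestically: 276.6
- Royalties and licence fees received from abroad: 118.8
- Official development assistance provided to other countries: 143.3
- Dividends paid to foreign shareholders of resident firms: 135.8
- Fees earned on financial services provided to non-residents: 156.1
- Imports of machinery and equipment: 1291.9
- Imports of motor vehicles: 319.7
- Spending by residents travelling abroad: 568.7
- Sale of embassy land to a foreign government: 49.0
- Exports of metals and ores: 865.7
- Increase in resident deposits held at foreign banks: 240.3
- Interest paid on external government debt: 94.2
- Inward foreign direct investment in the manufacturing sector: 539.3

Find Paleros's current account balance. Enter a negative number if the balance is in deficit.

Goods: -1291.9 + 865.7 - 319.7 = -745.9
Services: 118.8 - 568.7 - 270.2 + 156.1 = -564.0
Primary income: -276.6 - 135.8 - 94.2 = -506.6
Secondary income: -143.3
Current account = (-745.9) + (-564.0) + (-506.6) + (-143.3) = -1959.8
(Excluded from the current account — financial account: domestic pension funds' purchases of foreign equities 545.5, increase in resident deposits held at foreign banks 240.3, inward foreign direct investment in the manufacturing sector 539.3; capital account: sale of embassy land to a foreign government 49.0.)

-1959.8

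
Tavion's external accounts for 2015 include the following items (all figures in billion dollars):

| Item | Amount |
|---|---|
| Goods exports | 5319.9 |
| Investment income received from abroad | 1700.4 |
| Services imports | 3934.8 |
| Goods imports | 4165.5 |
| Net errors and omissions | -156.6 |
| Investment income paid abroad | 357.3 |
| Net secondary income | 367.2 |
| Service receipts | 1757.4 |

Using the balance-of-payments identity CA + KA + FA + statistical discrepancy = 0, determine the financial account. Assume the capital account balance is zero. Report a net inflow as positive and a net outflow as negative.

Goods balance = 5319.9 - 4165.5 = 1154.4
Services balance = 1757.4 - 3934.8 = -2177.4
Trade balance (goods + services) = 1154.4 + (-2177.4) = -1023.0
Net primary income = 1700.4 - 357.3 = 1343.1
Net secondary income = 367.2
Current account = -1023.0 + 1343.1 + 367.2 = 687.3
Financial account = -(687.3 + (-156.6)) = -530.7

-530.7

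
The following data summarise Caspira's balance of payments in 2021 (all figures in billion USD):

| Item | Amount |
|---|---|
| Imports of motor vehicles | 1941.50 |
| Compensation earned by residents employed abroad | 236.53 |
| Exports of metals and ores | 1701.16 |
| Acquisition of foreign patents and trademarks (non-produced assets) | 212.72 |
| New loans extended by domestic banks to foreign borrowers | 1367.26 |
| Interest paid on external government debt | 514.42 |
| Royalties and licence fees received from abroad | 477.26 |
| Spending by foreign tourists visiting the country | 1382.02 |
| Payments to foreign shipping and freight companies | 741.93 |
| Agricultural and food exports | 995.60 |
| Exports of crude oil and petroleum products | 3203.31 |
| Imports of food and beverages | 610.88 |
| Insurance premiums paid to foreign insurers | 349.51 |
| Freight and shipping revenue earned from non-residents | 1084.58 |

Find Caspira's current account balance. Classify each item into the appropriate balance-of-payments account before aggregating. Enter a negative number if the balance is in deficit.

Goods: -610.88 + 1701.16 + 3203.31 + 995.60 - 1941.50 = 3347.69
Services: -741.93 + 1382.02 + 1084.58 + 477.26 - 349.51 = 1852.42
Primary income: -514.42 + 236.53 = -277.89
Current account = 3347.69 + 1852.42 + (-277.89) = 4922.22
(Excluded from the current account — capital account: acquisition of foreign patents and trademarks (non-produced assets) 212.72; financial account: new loans extended by domestic banks to foreign borrowers 1367.26.)

4922.22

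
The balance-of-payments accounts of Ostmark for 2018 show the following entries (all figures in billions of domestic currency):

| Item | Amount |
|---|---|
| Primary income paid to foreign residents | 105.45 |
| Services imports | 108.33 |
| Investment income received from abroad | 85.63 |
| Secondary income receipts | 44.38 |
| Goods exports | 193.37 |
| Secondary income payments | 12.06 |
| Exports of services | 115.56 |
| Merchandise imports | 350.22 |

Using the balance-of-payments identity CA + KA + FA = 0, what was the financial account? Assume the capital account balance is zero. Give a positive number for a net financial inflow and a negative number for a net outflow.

137.12

Goods balance = 193.37 - 350.22 = -156.85
Services balance = 115.56 - 108.33 = 7.23
Trade balance (goods + services) = -156.85 + 7.23 = -149.62
Net primary income = 85.63 - 105.45 = -19.82
Net secondary income = 44.38 - 12.06 = 32.32
Current account = -149.62 + (-19.82) + 32.32 = -137.12
Financial account = -(-137.12) = 137.12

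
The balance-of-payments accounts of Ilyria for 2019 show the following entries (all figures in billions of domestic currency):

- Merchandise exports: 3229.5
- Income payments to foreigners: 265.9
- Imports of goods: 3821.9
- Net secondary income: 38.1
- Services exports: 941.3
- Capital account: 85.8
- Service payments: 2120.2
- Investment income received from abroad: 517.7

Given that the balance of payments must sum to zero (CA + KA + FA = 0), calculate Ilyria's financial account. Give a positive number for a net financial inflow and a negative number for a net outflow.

1395.6

Goods balance = 3229.5 - 3821.9 = -592.4
Services balance = 941.3 - 2120.2 = -1178.9
Trade balance (goods + services) = -592.4 + (-1178.9) = -1771.3
Net primary income = 517.7 - 265.9 = 251.8
Net secondary income = 38.1
Current account = -1771.3 + 251.8 + 38.1 = -1481.4
Financial account = -(-1481.4 + 85.8) = 1395.6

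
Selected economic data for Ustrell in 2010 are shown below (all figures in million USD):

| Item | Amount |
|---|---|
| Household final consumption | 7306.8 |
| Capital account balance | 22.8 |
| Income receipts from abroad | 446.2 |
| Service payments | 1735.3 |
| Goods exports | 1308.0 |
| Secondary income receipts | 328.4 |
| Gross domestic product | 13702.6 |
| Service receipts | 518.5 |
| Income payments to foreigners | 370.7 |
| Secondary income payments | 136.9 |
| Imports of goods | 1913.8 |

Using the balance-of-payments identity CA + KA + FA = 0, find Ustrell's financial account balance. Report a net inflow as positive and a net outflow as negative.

1532.8

Goods balance = 1308.0 - 1913.8 = -605.8
Services balance = 518.5 - 1735.3 = -1216.8
Trade balance (goods + services) = -605.8 + (-1216.8) = -1822.6
Net primary income = 446.2 - 370.7 = 75.5
Net secondary income = 328.4 - 136.9 = 191.5
Current account = -1822.6 + 75.5 + 191.5 = -1555.6
Financial account = -(-1555.6 + 22.8) = 1532.8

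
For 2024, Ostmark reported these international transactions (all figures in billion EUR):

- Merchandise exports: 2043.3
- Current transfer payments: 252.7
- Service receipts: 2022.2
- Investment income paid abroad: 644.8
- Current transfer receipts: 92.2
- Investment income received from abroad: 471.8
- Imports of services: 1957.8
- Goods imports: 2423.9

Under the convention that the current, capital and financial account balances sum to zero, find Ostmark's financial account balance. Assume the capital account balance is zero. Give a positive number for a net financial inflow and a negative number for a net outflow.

Goods balance = 2043.3 - 2423.9 = -380.6
Services balance = 2022.2 - 1957.8 = 64.4
Trade balance (goods + services) = -380.6 + 64.4 = -316.2
Net primary income = 471.8 - 644.8 = -173.0
Net secondary income = 92.2 - 252.7 = -160.5
Current account = -316.2 + (-173.0) + (-160.5) = -649.7
Financial account = -(-649.7) = 649.7

649.7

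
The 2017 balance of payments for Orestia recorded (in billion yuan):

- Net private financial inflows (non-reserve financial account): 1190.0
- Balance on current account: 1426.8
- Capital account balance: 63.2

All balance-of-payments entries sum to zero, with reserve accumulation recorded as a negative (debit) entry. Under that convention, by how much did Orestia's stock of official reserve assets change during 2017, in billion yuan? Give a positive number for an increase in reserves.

2680.0

Official reserve transactions balance = -(1426.8 + 63.2 + 1190.0) = -2680.0
An accumulation of reserves is recorded as a debit (negative entry), so the change in the stock of reserves is the negative of that balance.
Change in official reserves = -(-2680.0) = 2680.0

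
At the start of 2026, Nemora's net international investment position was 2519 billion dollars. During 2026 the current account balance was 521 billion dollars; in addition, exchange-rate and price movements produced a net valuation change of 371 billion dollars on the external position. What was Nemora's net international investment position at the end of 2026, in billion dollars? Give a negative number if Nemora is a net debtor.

3411

Change in NIIP = current account + net valuation change = 521 + 371 = 892
End-of-year NIIP = 2519 + 892 = 3411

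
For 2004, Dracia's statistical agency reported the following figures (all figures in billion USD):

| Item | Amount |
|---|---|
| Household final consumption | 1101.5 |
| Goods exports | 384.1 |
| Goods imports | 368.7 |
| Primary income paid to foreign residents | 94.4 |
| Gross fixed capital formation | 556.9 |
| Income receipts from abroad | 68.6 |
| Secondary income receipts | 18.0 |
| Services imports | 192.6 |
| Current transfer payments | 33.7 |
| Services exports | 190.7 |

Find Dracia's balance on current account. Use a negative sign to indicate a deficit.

-28.0

Goods balance = 384.1 - 368.7 = 15.4
Services balance = 190.7 - 192.6 = -1.9
Trade balance (goods + services) = 15.4 + (-1.9) = 13.5
Net primary income = 68.6 - 94.4 = -25.8
Net secondary income = 18.0 - 33.7 = -15.7
Current account = 13.5 + (-25.8) + (-15.7) = -28.0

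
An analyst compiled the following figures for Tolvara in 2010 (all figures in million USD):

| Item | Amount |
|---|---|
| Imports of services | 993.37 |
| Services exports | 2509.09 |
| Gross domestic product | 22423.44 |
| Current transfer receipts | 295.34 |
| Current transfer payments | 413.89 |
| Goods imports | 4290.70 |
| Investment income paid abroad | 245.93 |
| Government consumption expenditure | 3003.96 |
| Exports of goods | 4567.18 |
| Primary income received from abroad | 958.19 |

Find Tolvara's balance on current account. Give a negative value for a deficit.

Goods balance = 4567.18 - 4290.70 = 276.48
Services balance = 2509.09 - 993.37 = 1515.72
Trade balance (goods + services) = 276.48 + 1515.72 = 1792.20
Net primary income = 958.19 - 245.93 = 712.26
Net secondary income = 295.34 - 413.89 = -118.55
Current account = 1792.20 + 712.26 + (-118.55) = 2385.91

2385.91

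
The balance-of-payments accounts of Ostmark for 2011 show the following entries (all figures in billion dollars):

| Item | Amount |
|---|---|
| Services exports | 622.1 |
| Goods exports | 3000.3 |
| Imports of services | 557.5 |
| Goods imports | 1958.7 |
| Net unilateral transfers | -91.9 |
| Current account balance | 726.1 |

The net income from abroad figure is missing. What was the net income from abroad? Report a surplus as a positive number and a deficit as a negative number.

-288.2

Current account = goods balance + services balance + net primary income + net secondary income
Sum of the known components = 1014.3
Net income from abroad = CA - (known components) = 726.1 - 1014.3 = -288.2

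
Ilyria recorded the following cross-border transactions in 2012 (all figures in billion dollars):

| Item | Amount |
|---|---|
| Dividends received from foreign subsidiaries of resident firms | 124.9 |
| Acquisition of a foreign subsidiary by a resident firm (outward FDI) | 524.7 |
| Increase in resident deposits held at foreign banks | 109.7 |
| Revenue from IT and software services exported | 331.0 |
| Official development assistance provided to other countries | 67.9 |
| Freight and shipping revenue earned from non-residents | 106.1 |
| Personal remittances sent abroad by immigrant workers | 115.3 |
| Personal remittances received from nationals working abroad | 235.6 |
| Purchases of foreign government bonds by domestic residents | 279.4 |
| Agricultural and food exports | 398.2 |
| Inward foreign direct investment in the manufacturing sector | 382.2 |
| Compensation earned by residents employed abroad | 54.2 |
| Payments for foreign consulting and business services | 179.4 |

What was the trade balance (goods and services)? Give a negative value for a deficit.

Goods: 398.2
Services: -179.4 + 106.1 + 331.0 = 257.7
Trade balance = 398.2 + 257.7 = 655.9
(Excluded from the trade balance — primary income: dividends received from foreign subsidiaries of resident firms 124.9, compensation earned by residents employed abroad 54.2; financial account: acquisition of a foreign subsidiary by a resident firm (outward FDI) 524.7, increase in resident deposits held at foreign banks 109.7, purchases of foreign government bonds by domestic residents 279.4, inward foreign direct investment in the manufacturing sector 382.2; secondary income: official development assistance provided to other countries 67.9, personal remittances sent abroad by immigrant workers 115.3, personal remittances received from nationals working abroad 235.6.)

655.9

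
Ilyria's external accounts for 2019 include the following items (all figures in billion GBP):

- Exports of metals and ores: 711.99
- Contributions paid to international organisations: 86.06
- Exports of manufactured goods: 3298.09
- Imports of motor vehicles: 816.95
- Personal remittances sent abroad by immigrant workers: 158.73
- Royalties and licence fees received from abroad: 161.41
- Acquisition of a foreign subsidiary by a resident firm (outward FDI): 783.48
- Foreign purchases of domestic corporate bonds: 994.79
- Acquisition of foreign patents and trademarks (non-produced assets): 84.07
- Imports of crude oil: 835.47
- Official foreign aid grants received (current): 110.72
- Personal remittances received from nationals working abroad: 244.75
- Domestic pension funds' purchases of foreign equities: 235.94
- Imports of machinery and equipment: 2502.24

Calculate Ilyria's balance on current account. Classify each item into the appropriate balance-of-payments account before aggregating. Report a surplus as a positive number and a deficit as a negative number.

Goods: 711.99 - 2502.24 + 3298.09 - 835.47 - 816.95 = -144.58
Services: 161.41
Secondary income: 244.75 - 158.73 + 110.72 - 86.06 = 110.68
Current account = (-144.58) + 161.41 + 110.68 = 127.51
(Excluded from the current account — financial account: acquisition of a foreign subsidiary by a resident firm (outward FDI) 783.48, foreign purchases of domestic corporate bonds 994.79, domestic pension funds' purchases of foreign equities 235.94; capital account: acquisition of foreign patents and trademarks (non-produced assets) 84.07.)

127.51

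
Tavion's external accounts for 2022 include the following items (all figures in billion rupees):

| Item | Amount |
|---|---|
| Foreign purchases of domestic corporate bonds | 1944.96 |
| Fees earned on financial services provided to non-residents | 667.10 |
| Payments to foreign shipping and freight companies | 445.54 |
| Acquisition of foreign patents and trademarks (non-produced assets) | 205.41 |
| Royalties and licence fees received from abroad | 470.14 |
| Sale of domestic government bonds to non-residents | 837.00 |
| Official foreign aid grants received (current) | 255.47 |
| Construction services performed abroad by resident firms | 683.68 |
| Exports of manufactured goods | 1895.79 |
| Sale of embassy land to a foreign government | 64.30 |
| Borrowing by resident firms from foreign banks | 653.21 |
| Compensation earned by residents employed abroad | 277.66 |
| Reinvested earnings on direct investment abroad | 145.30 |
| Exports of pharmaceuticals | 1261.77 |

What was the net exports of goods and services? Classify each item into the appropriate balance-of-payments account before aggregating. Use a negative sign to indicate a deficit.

Goods: 1261.77 + 1895.79 = 3157.56
Services: -445.54 + 683.68 + 470.14 + 667.10 = 1375.38
Trade balance = 3157.56 + 1375.38 = 4532.94
(Excluded from the trade balance — financial account: foreign purchases of domestic corporate bonds 1944.96, sale of domestic government bonds to non-residents 837.00, borrowing by resident firms from foreign banks 653.21; capital account: acquisition of foreign patents and trademarks (non-produced assets) 205.41, sale of embassy land to a foreign government 64.30; secondary income: official foreign aid grants received (current) 255.47; primary income: compensation earned by residents employed abroad 277.66, reinvested earnings on direct investment abroad 145.30.)

4532.94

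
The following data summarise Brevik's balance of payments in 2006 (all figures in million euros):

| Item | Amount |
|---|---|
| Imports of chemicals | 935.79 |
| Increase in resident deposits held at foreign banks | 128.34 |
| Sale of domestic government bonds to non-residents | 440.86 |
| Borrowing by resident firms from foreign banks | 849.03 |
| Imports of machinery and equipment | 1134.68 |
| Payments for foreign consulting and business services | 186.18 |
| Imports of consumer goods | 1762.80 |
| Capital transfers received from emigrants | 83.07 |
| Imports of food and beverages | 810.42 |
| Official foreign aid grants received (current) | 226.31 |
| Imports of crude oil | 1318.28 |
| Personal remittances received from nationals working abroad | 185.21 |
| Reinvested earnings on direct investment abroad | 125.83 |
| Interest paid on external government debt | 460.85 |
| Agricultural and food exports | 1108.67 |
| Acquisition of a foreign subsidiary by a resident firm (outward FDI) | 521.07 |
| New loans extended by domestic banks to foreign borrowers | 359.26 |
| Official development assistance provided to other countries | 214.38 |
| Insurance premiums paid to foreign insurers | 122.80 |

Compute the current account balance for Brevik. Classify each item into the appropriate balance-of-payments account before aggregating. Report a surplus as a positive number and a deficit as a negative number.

Goods: 1108.67 - 1318.28 - 1134.68 - 1762.80 - 935.79 - 810.42 = -4853.30
Services: -122.80 - 186.18 = -308.98
Primary income: -460.85 + 125.83 = -335.02
Secondary income: 226.31 - 214.38 + 185.21 = 197.14
Current account = (-4853.30) + (-308.98) + (-335.02) + 197.14 = -5300.16
(Excluded from the current account — financial account: increase in resident deposits held at foreign banks 128.34, sale of domestic government bonds to non-residents 440.86, borrowing by resident firms from foreign banks 849.03, acquisition of a foreign subsidiary by a resident firm (outward FDI) 521.07, new loans extended by domestic banks to foreign borrowers 359.26; capital account: capital transfers received from emigrants 83.07.)

-5300.16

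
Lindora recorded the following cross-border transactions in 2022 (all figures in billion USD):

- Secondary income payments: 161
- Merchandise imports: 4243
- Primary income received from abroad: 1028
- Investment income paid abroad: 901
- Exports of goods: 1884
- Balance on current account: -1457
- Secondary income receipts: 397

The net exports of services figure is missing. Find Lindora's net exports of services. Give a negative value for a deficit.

539

Current account = goods balance + services balance + net primary income + net secondary income
Sum of the known components = -1996
Net exports of services = CA - (known components) = -1457 - (-1996) = 539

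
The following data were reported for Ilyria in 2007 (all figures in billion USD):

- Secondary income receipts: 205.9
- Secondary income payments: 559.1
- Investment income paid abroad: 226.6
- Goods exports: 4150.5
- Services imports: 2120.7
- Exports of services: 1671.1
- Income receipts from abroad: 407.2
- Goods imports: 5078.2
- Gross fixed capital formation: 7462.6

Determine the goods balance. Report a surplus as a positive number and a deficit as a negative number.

-927.7

Goods balance = 4150.5 - 5078.2 = -927.7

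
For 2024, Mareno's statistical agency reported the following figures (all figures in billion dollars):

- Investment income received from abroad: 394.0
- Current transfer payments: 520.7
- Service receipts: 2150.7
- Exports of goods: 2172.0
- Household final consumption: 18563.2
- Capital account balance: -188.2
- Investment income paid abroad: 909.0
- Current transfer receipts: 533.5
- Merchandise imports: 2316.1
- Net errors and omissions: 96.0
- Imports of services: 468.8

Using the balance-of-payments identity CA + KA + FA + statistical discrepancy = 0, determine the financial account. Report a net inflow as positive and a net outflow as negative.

Goods balance = 2172.0 - 2316.1 = -144.1
Services balance = 2150.7 - 468.8 = 1681.9
Trade balance (goods + services) = -144.1 + 1681.9 = 1537.8
Net primary income = 394.0 - 909.0 = -515.0
Net secondary income = 533.5 - 520.7 = 12.8
Current account = 1537.8 + (-515.0) + 12.8 = 1035.6
Financial account = -(1035.6 + (-188.2) + 96.0) = -943.4

-943.4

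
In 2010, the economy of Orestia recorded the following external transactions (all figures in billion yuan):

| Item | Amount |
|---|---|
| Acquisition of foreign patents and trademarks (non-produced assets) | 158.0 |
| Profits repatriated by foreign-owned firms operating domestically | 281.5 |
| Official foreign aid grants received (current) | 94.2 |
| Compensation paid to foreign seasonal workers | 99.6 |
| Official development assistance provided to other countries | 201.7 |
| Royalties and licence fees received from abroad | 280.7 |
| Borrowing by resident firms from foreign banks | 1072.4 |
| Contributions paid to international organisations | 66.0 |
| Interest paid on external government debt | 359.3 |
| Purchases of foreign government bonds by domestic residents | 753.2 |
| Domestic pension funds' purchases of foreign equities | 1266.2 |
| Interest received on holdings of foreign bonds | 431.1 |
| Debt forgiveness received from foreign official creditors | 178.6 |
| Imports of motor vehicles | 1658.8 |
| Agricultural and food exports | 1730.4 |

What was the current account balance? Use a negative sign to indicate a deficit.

Goods: 1730.4 - 1658.8 = 71.6
Services: 280.7
Primary income: -359.3 - 281.5 - 99.6 + 431.1 = -309.3
Secondary income: 94.2 - 66.0 - 201.7 = -173.5
Current account = 71.6 + 280.7 + (-309.3) + (-173.5) = -130.5
(Excluded from the current account — capital account: acquisition of foreign patents and trademarks (non-produced assets) 158.0, debt forgiveness received from foreign official creditors 178.6; financial account: borrowing by resident firms from foreign banks 1072.4, purchases of foreign government bonds by domestic residents 753.2, domestic pension funds' purchases of foreign equities 1266.2.)

-130.5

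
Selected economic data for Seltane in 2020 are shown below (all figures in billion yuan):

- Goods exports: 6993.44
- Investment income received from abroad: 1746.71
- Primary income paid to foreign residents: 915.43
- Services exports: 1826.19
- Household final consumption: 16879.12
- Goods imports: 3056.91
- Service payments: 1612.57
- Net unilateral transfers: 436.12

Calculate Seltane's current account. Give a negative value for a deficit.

5417.55

Goods balance = 6993.44 - 3056.91 = 3936.53
Services balance = 1826.19 - 1612.57 = 213.62
Trade balance (goods + services) = 3936.53 + 213.62 = 4150.15
Net primary income = 1746.71 - 915.43 = 831.28
Net secondary income = 436.12
Current account = 4150.15 + 831.28 + 436.12 = 5417.55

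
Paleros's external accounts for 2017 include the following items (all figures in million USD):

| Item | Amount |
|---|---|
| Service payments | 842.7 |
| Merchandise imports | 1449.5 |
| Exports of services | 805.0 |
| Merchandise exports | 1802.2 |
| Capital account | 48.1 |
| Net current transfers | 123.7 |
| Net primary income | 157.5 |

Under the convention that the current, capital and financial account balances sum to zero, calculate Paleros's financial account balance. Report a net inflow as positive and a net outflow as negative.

Goods balance = 1802.2 - 1449.5 = 352.7
Services balance = 805.0 - 842.7 = -37.7
Trade balance (goods + services) = 352.7 + (-37.7) = 315.0
Net primary income = 157.5
Net secondary income = 123.7
Current account = 315.0 + 157.5 + 123.7 = 596.2
Financial account = -(596.2 + 48.1) = -644.3

-644.3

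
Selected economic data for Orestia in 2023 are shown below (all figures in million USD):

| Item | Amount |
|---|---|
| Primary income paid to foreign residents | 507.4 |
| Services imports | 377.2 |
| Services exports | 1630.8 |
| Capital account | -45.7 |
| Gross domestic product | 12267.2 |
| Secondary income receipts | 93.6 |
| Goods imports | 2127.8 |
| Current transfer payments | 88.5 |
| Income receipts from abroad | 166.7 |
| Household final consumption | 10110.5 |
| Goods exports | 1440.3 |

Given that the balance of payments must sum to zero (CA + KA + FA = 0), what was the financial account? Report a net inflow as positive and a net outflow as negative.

Goods balance = 1440.3 - 2127.8 = -687.5
Services balance = 1630.8 - 377.2 = 1253.6
Trade balance (goods + services) = -687.5 + 1253.6 = 566.1
Net primary income = 166.7 - 507.4 = -340.7
Net secondary income = 93.6 - 88.5 = 5.1
Current account = 566.1 + (-340.7) + 5.1 = 230.5
Financial account = -(230.5 + (-45.7)) = -184.8

-184.8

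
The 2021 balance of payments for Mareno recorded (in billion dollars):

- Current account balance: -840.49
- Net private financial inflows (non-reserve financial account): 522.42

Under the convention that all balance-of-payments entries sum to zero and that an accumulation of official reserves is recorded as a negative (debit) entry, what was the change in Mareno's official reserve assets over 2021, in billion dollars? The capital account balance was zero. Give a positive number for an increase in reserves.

Official reserve transactions balance = -((-840.49) + 522.42) = 318.07
An accumulation of reserves is recorded as a debit (negative entry), so the change in the stock of reserves is the negative of that balance.
Change in official reserves = -(318.07) = -318.07

-318.07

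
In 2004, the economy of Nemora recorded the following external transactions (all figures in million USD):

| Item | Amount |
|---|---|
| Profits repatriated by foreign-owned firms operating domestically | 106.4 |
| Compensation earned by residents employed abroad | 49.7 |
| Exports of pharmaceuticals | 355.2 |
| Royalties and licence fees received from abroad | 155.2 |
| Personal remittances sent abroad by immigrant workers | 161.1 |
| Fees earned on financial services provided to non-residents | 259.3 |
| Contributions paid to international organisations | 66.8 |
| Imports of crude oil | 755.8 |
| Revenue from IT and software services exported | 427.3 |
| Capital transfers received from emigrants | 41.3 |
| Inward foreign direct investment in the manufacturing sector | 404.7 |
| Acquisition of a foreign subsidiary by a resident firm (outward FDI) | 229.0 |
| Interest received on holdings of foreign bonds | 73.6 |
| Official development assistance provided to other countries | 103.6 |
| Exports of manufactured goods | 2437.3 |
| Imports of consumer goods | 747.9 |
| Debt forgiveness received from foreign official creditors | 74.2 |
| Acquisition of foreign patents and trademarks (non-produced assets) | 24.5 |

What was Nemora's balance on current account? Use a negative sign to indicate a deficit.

Goods: 355.2 + 2437.3 - 747.9 - 755.8 = 1288.8
Services: 427.3 + 259.3 + 155.2 = 841.8
Primary income: 73.6 + 49.7 - 106.4 = 16.9
Secondary income: -66.8 - 103.6 - 161.1 = -331.5
Current account = 1288.8 + 841.8 + 16.9 + (-331.5) = 1816.0
(Excluded from the current account — capital account: capital transfers received from emigrants 41.3, debt forgiveness received from foreign official creditors 74.2, acquisition of foreign patents and trademarks (non-produced assets) 24.5; financial account: inward foreign direct investment in the manufacturing sector 404.7, acquisition of a foreign subsidiary by a resident firm (outward FDI) 229.0.)

1816.0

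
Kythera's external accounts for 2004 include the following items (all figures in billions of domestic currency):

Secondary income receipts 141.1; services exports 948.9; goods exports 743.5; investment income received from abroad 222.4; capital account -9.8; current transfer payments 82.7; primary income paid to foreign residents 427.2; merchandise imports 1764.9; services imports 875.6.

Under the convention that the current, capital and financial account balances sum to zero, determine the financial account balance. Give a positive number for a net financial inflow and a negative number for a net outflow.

1104.3

Goods balance = 743.5 - 1764.9 = -1021.4
Services balance = 948.9 - 875.6 = 73.3
Trade balance (goods + services) = -1021.4 + 73.3 = -948.1
Net primary income = 222.4 - 427.2 = -204.8
Net secondary income = 141.1 - 82.7 = 58.4
Current account = -948.1 + (-204.8) + 58.4 = -1094.5
Financial account = -(-1094.5 + (-9.8)) = 1104.3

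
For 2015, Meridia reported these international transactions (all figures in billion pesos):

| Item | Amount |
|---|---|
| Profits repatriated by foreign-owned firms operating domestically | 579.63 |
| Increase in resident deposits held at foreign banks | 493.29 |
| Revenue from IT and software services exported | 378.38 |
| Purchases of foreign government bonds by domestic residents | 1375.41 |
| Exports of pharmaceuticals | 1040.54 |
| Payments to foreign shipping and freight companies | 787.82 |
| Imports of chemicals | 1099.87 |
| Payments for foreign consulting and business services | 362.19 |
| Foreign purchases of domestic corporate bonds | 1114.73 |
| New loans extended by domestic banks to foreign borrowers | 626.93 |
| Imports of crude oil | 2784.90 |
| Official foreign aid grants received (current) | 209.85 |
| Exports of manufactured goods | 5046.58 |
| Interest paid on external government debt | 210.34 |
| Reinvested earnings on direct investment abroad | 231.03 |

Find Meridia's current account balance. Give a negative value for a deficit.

Goods: -2784.90 + 5046.58 - 1099.87 + 1040.54 = 2202.35
Services: -362.19 - 787.82 + 378.38 = -771.63
Primary income: -210.34 + 231.03 - 579.63 = -558.94
Secondary income: 209.85
Current account = 2202.35 + (-771.63) + (-558.94) + 209.85 = 1081.63
(Excluded from the current account — financial account: increase in resident deposits held at foreign banks 493.29, purchases of foreign government bonds by domestic residents 1375.41, foreign purchases of domestic corporate bonds 1114.73, new loans extended by domestic banks to foreign borrowers 626.93.)

1081.63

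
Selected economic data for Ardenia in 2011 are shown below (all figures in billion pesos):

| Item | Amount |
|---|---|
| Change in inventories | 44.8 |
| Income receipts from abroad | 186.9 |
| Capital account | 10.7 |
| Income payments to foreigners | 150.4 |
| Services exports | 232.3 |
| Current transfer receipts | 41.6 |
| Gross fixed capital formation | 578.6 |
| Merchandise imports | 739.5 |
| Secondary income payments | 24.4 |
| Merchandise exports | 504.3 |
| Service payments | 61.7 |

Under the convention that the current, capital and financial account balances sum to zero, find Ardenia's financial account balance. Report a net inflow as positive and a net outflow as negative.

Goods balance = 504.3 - 739.5 = -235.2
Services balance = 232.3 - 61.7 = 170.6
Trade balance (goods + services) = -235.2 + 170.6 = -64.6
Net primary income = 186.9 - 150.4 = 36.5
Net secondary income = 41.6 - 24.4 = 17.2
Current account = -64.6 + 36.5 + 17.2 = -10.9
Financial account = -(-10.9 + 10.7) = 0.2

0.2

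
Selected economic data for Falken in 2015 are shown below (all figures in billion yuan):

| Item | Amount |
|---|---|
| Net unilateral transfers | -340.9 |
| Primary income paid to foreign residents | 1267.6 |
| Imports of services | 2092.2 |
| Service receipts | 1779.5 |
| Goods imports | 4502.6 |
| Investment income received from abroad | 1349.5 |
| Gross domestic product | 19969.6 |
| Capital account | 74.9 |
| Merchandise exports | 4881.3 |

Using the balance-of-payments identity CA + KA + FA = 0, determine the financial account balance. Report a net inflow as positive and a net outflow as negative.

118.1

Goods balance = 4881.3 - 4502.6 = 378.7
Services balance = 1779.5 - 2092.2 = -312.7
Trade balance (goods + services) = 378.7 + (-312.7) = 66.0
Net primary income = 1349.5 - 1267.6 = 81.9
Net secondary income = -340.9
Current account = 66.0 + 81.9 + (-340.9) = -193.0
Financial account = -(-193.0 + 74.9) = 118.1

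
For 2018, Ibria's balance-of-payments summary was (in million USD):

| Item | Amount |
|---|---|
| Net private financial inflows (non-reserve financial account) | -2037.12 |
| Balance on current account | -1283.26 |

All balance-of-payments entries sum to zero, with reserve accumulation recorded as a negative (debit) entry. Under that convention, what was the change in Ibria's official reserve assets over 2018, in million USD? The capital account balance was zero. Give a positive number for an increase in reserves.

Official reserve transactions balance = -((-1283.26) + (-2037.12)) = 3320.38
An accumulation of reserves is recorded as a debit (negative entry), so the change in the stock of reserves is the negative of that balance.
Change in official reserves = -(3320.38) = -3320.38

-3320.38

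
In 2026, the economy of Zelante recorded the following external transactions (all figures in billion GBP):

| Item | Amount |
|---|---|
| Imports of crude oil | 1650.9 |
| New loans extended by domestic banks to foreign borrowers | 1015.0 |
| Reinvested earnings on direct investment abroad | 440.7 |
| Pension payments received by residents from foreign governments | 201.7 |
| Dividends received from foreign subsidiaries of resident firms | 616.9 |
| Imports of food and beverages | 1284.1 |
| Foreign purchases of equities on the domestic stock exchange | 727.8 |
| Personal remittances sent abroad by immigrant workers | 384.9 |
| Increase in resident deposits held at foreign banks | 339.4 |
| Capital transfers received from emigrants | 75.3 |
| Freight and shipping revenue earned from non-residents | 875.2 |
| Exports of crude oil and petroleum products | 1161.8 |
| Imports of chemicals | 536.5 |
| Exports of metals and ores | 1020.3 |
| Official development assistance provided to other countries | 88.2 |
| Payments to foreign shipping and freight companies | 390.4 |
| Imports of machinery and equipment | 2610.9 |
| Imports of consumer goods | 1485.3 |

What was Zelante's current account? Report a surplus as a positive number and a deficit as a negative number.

Goods: 1020.3 - 536.5 - 1650.9 - 2610.9 + 1161.8 - 1284.1 - 1485.3 = -5385.6
Services: 875.2 - 390.4 = 484.8
Primary income: 616.9 + 440.7 = 1057.6
Secondary income: -88.2 - 384.9 + 201.7 = -271.4
Current account = (-5385.6) + 484.8 + 1057.6 + (-271.4) = -4114.6
(Excluded from the current account — financial account: new loans extended by domestic banks to foreign borrowers 1015.0, foreign purchases of equities on the domestic stock exchange 727.8, increase in resident deposits held at foreign banks 339.4; capital account: capital transfers received from emigrants 75.3.)

-4114.6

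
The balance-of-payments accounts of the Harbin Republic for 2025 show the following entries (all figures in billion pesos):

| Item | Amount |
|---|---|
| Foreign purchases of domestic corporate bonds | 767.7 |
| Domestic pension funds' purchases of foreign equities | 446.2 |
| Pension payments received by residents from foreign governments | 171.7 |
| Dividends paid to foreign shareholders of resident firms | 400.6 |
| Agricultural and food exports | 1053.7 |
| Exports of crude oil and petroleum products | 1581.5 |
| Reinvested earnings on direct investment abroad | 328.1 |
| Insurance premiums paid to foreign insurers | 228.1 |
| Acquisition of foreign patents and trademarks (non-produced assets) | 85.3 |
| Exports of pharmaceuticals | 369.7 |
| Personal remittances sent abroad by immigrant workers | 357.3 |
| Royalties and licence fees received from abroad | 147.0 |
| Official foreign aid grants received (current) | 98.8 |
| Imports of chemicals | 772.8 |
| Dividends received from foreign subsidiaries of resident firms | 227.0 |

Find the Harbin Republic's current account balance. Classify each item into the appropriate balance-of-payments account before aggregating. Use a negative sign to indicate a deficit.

2218.7

Goods: 1581.5 + 1053.7 + 369.7 - 772.8 = 2232.1
Services: -228.1 + 147.0 = -81.1
Primary income: -400.6 + 328.1 + 227.0 = 154.5
Secondary income: 171.7 + 98.8 - 357.3 = -86.8
Current account = 2232.1 + (-81.1) + 154.5 + (-86.8) = 2218.7
(Excluded from the current account — financial account: foreign purchases of domestic corporate bonds 767.7, domestic pension funds' purchases of foreign equities 446.2; capital account: acquisition of foreign patents and trademarks (non-produced assets) 85.3.)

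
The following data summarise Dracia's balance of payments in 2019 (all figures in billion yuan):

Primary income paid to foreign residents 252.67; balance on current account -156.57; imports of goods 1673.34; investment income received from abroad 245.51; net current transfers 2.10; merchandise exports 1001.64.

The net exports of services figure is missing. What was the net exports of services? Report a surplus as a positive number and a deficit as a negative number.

Current account = goods balance + services balance + net primary income + net secondary income
Sum of the known components = -676.76
Net exports of services = CA - (known components) = -156.57 - (-676.76) = 520.19

520.19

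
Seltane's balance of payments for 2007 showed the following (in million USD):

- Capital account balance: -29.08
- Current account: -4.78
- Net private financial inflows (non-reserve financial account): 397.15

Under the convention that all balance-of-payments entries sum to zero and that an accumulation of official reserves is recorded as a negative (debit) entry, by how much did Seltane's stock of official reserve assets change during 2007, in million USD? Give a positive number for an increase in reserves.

363.29

Official reserve transactions balance = -((-4.78) + (-29.08) + 397.15) = -363.29
An accumulation of reserves is recorded as a debit (negative entry), so the change in the stock of reserves is the negative of that balance.
Change in official reserves = -(-363.29) = 363.29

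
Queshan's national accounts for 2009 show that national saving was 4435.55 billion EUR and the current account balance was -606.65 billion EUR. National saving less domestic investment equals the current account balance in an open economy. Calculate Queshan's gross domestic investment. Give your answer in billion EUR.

5042.20

S - I = CA (net lending to the rest of the world).
I = S - CA = 4435.55 - (-606.65) = 5042.20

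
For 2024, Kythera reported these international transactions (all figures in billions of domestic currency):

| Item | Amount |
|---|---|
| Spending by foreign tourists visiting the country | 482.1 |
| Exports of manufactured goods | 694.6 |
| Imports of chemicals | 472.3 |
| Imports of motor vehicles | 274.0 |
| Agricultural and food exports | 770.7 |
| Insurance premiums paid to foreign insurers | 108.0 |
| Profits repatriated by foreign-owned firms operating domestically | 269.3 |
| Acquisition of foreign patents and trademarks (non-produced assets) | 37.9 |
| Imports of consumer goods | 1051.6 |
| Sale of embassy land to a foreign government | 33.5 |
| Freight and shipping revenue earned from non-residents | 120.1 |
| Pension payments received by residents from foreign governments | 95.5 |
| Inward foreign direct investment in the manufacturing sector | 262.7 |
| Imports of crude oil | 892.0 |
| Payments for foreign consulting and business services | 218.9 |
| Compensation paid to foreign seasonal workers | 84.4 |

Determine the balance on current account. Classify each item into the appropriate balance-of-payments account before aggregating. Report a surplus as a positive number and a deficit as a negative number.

Goods: 694.6 - 892.0 + 770.7 - 472.3 - 1051.6 - 274.0 = -1224.6
Services: -108.0 + 120.1 + 482.1 - 218.9 = 275.3
Primary income: -84.4 - 269.3 = -353.7
Secondary income: 95.5
Current account = (-1224.6) + 275.3 + (-353.7) + 95.5 = -1207.5
(Excluded from the current account — capital account: acquisition of foreign patents and trademarks (non-produced assets) 37.9, sale of embassy land to a foreign government 33.5; financial account: inward foreign direct investment in the manufacturing sector 262.7.)

-1207.5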